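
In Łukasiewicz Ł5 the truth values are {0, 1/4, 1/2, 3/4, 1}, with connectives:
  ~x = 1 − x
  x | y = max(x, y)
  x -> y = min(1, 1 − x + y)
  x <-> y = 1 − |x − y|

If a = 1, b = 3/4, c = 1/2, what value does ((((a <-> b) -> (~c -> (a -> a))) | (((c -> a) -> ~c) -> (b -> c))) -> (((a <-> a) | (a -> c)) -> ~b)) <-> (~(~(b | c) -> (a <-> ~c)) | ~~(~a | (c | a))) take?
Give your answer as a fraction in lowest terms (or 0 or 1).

1/4

a <-> b = 1 <-> 3/4 = 3/4
~c = ~1/2 = 1/2
a -> a = 1 -> 1 = 1
~c -> (a -> a) = 1/2 -> 1 = 1
(a <-> b) -> (~c -> (a -> a)) = 3/4 -> 1 = 1
c -> a = 1/2 -> 1 = 1
~c = ~1/2 = 1/2
(c -> a) -> ~c = 1 -> 1/2 = 1/2
b -> c = 3/4 -> 1/2 = 3/4
((c -> a) -> ~c) -> (b -> c) = 1/2 -> 3/4 = 1
((a <-> b) -> (~c -> (a -> a))) | (((c -> a) -> ~c) -> (b -> c)) = 1 | 1 = 1
a <-> a = 1 <-> 1 = 1
a -> c = 1 -> 1/2 = 1/2
(a <-> a) | (a -> c) = 1 | 1/2 = 1
~b = ~3/4 = 1/4
((a <-> a) | (a -> c)) -> ~b = 1 -> 1/4 = 1/4
(((a <-> b) -> (~c -> (a -> a))) | (((c -> a) -> ~c) -> (b -> c))) -> (((a <-> a) | (a -> c)) -> ~b) = 1 -> 1/4 = 1/4
b | c = 3/4 | 1/2 = 3/4
~(b | c) = ~3/4 = 1/4
~c = ~1/2 = 1/2
a <-> ~c = 1 <-> 1/2 = 1/2
~(b | c) -> (a <-> ~c) = 1/4 -> 1/2 = 1
~(~(b | c) -> (a <-> ~c)) = ~1 = 0
~a = ~1 = 0
c | a = 1/2 | 1 = 1
~a | (c | a) = 0 | 1 = 1
~(~a | (c | a)) = ~1 = 0
~~(~a | (c | a)) = ~0 = 1
~(~(b | c) -> (a <-> ~c)) | ~~(~a | (c | a)) = 0 | 1 = 1
((((a <-> b) -> (~c -> (a -> a))) | (((c -> a) -> ~c) -> (b -> c))) -> (((a <-> a) | (a -> c)) -> ~b)) <-> (~(~(b | c) -> (a <-> ~c)) | ~~(~a | (c | a))) = 1/4 <-> 1 = 1/4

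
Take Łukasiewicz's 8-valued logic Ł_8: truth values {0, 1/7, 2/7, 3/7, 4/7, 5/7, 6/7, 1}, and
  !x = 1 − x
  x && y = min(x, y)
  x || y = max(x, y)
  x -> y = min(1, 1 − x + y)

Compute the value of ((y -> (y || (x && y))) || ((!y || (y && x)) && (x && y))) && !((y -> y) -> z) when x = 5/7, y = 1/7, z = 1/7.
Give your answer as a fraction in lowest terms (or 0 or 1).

x && y = 5/7 && 1/7 = 1/7
y || (x && y) = 1/7 || 1/7 = 1/7
y -> (y || (x && y)) = 1/7 -> 1/7 = 1
!y = !1/7 = 6/7
y && x = 1/7 && 5/7 = 1/7
!y || (y && x) = 6/7 || 1/7 = 6/7
x && y = 5/7 && 1/7 = 1/7
(!y || (y && x)) && (x && y) = 6/7 && 1/7 = 1/7
(y -> (y || (x && y))) || ((!y || (y && x)) && (x && y)) = 1 || 1/7 = 1
y -> y = 1/7 -> 1/7 = 1
(y -> y) -> z = 1 -> 1/7 = 1/7
!((y -> y) -> z) = !1/7 = 6/7
((y -> (y || (x && y))) || ((!y || (y && x)) && (x && y))) && !((y -> y) -> z) = 1 && 6/7 = 6/7

6/7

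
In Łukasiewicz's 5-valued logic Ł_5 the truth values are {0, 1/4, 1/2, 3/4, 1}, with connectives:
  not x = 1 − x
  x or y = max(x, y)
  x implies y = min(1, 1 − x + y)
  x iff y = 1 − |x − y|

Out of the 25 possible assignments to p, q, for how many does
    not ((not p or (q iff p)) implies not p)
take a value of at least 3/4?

3

value 1: 1 assignment (counts)
value 3/4: 2 assignments (counts)
value 1/2: 4 assignments
value 1/4: 5 assignments
value 0: 13 assignments
So 3 of the 25 assignments meet the threshold.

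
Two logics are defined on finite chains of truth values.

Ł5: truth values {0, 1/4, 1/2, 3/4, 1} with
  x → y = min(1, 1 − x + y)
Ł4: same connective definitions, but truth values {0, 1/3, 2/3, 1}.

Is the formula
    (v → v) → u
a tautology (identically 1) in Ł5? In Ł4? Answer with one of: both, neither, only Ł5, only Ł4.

neither

In Ł5: at u = 0, v = 0 the value is 0 — not a tautology.
In Ł4: at u = 0, v = 0 the value is 0 — not a tautology.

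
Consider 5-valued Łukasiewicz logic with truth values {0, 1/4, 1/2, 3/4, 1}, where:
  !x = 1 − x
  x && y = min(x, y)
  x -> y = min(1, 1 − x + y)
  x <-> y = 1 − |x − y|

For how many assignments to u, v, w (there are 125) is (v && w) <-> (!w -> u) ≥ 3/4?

value 1: 19 assignments (counts)
value 3/4: 28 assignments (counts)
value 1/2: 31 assignments
value 1/4: 28 assignments
value 0: 19 assignments
So 47 of the 125 assignments meet the threshold.

47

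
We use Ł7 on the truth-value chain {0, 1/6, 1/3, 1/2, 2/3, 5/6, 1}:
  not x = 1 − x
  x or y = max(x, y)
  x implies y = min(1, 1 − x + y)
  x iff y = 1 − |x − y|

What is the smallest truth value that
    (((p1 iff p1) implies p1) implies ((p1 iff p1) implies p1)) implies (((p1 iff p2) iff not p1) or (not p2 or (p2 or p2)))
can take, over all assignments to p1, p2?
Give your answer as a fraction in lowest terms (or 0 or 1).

Take p1 = 0, p2 = 1/2:
p1 iff p1 = 0 iff 0 = 1
(p1 iff p1) implies p1 = 1 implies 0 = 0
p1 iff p1 = 0 iff 0 = 1
(p1 iff p1) implies p1 = 1 implies 0 = 0
((p1 iff p1) implies p1) implies ((p1 iff p1) implies p1) = 0 implies 0 = 1
p1 iff p2 = 0 iff 1/2 = 1/2
not p1 = not 0 = 1
(p1 iff p2) iff not p1 = 1/2 iff 1 = 1/2
not p2 = not 1/2 = 1/2
p2 or p2 = 1/2 or 1/2 = 1/2
not p2 or (p2 or p2) = 1/2 or 1/2 = 1/2
((p1 iff p2) iff not p1) or (not p2 or (p2 or p2)) = 1/2 or 1/2 = 1/2
(((p1 iff p1) implies p1) implies ((p1 iff p1) implies p1)) implies (((p1 iff p2) iff not p1) or (not p2 or (p2 or p2))) = 1 implies 1/2 = 1/2
No assignment yields a value below 1/2, so this is the minimum.

1/2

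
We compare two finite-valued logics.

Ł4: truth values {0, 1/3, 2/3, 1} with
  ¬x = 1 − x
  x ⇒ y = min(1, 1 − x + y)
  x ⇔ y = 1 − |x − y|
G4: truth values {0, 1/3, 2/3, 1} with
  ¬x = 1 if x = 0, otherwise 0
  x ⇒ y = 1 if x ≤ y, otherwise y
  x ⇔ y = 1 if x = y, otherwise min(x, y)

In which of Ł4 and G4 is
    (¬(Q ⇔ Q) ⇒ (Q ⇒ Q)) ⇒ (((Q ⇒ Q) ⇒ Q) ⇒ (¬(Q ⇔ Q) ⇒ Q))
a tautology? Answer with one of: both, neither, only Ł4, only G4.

both

In Ł4: every assignment gives 1 — tautology.
In G4: every assignment gives 1 — tautology.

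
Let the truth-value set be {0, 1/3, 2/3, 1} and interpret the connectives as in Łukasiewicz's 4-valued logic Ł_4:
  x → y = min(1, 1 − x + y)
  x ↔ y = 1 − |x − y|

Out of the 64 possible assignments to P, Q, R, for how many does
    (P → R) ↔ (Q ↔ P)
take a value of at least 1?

value 1: 18 assignments (counts)
value 2/3: 26 assignments
value 1/3: 14 assignments
value 0: 6 assignments
So 18 of the 64 assignments meet the threshold.

18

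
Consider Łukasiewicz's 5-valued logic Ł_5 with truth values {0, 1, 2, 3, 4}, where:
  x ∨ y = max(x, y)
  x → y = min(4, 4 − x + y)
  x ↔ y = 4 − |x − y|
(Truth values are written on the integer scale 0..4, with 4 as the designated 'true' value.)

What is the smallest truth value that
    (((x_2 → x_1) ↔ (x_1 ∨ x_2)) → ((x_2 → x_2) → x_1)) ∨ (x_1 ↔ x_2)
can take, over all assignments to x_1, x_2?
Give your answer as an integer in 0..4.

Take x_1 = 0, x_2 = 2:
x_2 → x_1 = 2 → 0 = 2
x_1 ∨ x_2 = 0 ∨ 2 = 2
(x_2 → x_1) ↔ (x_1 ∨ x_2) = 2 ↔ 2 = 4
x_2 → x_2 = 2 → 2 = 4
(x_2 → x_2) → x_1 = 4 → 0 = 0
((x_2 → x_1) ↔ (x_1 ∨ x_2)) → ((x_2 → x_2) → x_1) = 4 → 0 = 0
x_1 ↔ x_2 = 0 ↔ 2 = 2
(((x_2 → x_1) ↔ (x_1 ∨ x_2)) → ((x_2 → x_2) → x_1)) ∨ (x_1 ↔ x_2) = 0 ∨ 2 = 2
No assignment yields a value below 2, so this is the minimum.

2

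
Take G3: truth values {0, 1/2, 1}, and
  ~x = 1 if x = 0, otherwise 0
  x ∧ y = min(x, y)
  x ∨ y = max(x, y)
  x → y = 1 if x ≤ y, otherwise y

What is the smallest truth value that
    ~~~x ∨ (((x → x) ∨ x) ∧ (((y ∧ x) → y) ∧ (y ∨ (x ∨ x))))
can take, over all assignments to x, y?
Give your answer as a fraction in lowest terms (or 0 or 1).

Take x = 1/2, y = 0:
~x = ~1/2 = 0
~~x = ~0 = 1
~~~x = ~1 = 0
x → x = 1/2 → 1/2 = 1
(x → x) ∨ x = 1 ∨ 1/2 = 1
y ∧ x = 0 ∧ 1/2 = 0
(y ∧ x) → y = 0 → 0 = 1
x ∨ x = 1/2 ∨ 1/2 = 1/2
y ∨ (x ∨ x) = 0 ∨ 1/2 = 1/2
((y ∧ x) → y) ∧ (y ∨ (x ∨ x)) = 1 ∧ 1/2 = 1/2
((x → x) ∨ x) ∧ (((y ∧ x) → y) ∧ (y ∨ (x ∨ x))) = 1 ∧ 1/2 = 1/2
~~~x ∨ (((x → x) ∨ x) ∧ (((y ∧ x) → y) ∧ (y ∨ (x ∨ x)))) = 0 ∨ 1/2 = 1/2
No assignment yields a value below 1/2, so this is the minimum.

1/2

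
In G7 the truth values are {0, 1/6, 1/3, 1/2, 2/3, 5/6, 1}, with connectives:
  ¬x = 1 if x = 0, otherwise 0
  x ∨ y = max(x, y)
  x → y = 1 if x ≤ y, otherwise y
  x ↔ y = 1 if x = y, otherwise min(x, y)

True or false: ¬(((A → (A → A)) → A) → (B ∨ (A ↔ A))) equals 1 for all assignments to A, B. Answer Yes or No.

No

Counterexample: take A = 0, B = 0.
A → A = 0 → 0 = 1
A → (A → A) = 0 → 1 = 1
(A → (A → A)) → A = 1 → 0 = 0
A ↔ A = 0 ↔ 0 = 1
B ∨ (A ↔ A) = 0 ∨ 1 = 1
((A → (A → A)) → A) → (B ∨ (A ↔ A)) = 0 → 1 = 1
¬(((A → (A → A)) → A) → (B ∨ (A ↔ A))) = ¬1 = 0
This gives 0 ≠ 1.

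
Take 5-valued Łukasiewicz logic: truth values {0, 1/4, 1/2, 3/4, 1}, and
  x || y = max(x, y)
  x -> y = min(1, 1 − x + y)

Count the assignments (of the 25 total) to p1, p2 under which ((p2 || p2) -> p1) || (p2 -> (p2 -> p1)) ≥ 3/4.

21

value 1: 19 assignments (counts)
value 3/4: 2 assignments (counts)
value 1/2: 2 assignments
value 1/4: 1 assignment
value 0: 1 assignment
So 21 of the 25 assignments meet the threshold.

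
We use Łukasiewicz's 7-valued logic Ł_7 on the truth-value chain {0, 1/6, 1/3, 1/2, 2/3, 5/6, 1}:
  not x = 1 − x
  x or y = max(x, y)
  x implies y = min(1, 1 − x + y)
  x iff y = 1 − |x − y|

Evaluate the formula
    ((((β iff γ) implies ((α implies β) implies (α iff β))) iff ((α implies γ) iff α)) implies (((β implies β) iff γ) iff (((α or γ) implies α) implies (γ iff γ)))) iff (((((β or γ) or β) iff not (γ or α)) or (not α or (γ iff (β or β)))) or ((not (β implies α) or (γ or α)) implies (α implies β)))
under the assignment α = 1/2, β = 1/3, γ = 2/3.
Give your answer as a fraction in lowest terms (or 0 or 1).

β iff γ = 1/3 iff 2/3 = 2/3
α implies β = 1/2 implies 1/3 = 5/6
α iff β = 1/2 iff 1/3 = 5/6
(α implies β) implies (α iff β) = 5/6 implies 5/6 = 1
(β iff γ) implies ((α implies β) implies (α iff β)) = 2/3 implies 1 = 1
α implies γ = 1/2 implies 2/3 = 1
(α implies γ) iff α = 1 iff 1/2 = 1/2
((β iff γ) implies ((α implies β) implies (α iff β))) iff ((α implies γ) iff α) = 1 iff 1/2 = 1/2
β implies β = 1/3 implies 1/3 = 1
(β implies β) iff γ = 1 iff 2/3 = 2/3
α or γ = 1/2 or 2/3 = 2/3
(α or γ) implies α = 2/3 implies 1/2 = 5/6
γ iff γ = 2/3 iff 2/3 = 1
((α or γ) implies α) implies (γ iff γ) = 5/6 implies 1 = 1
((β implies β) iff γ) iff (((α or γ) implies α) implies (γ iff γ)) = 2/3 iff 1 = 2/3
(((β iff γ) implies ((α implies β) implies (α iff β))) iff ((α implies γ) iff α)) implies (((β implies β) iff γ) iff (((α or γ) implies α) implies (γ iff γ))) = 1/2 implies 2/3 = 1
β or γ = 1/3 or 2/3 = 2/3
(β or γ) or β = 2/3 or 1/3 = 2/3
γ or α = 2/3 or 1/2 = 2/3
not (γ or α) = not 2/3 = 1/3
((β or γ) or β) iff not (γ or α) = 2/3 iff 1/3 = 2/3
not α = not 1/2 = 1/2
β or β = 1/3 or 1/3 = 1/3
γ iff (β or β) = 2/3 iff 1/3 = 2/3
not α or (γ iff (β or β)) = 1/2 or 2/3 = 2/3
(((β or γ) or β) iff not (γ or α)) or (not α or (γ iff (β or β))) = 2/3 or 2/3 = 2/3
β implies α = 1/3 implies 1/2 = 1
not (β implies α) = not 1 = 0
γ or α = 2/3 or 1/2 = 2/3
not (β implies α) or (γ or α) = 0 or 2/3 = 2/3
α implies β = 1/2 implies 1/3 = 5/6
(not (β implies α) or (γ or α)) implies (α implies β) = 2/3 implies 5/6 = 1
((((β or γ) or β) iff not (γ or α)) or (not α or (γ iff (β or β)))) or ((not (β implies α) or (γ or α)) implies (α implies β)) = 2/3 or 1 = 1
((((β iff γ) implies ((α implies β) implies (α iff β))) iff ((α implies γ) iff α)) implies (((β implies β) iff γ) iff (((α or γ) implies α) implies (γ iff γ)))) iff (((((β or γ) or β) iff not (γ or α)) or (not α or (γ iff (β or β)))) or ((not (β implies α) or (γ or α)) implies (α implies β))) = 1 iff 1 = 1

1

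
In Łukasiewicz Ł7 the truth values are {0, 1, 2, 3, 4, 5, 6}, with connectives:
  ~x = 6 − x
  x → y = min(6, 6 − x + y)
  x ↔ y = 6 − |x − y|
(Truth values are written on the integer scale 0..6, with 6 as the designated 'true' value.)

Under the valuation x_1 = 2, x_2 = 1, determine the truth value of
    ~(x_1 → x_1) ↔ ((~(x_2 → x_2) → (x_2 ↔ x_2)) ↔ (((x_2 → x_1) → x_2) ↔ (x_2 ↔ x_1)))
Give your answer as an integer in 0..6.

x_1 → x_1 = 2 → 2 = 6
~(x_1 → x_1) = ~6 = 0
x_2 → x_2 = 1 → 1 = 6
~(x_2 → x_2) = ~6 = 0
x_2 ↔ x_2 = 1 ↔ 1 = 6
~(x_2 → x_2) → (x_2 ↔ x_2) = 0 → 6 = 6
x_2 → x_1 = 1 → 2 = 6
(x_2 → x_1) → x_2 = 6 → 1 = 1
x_2 ↔ x_1 = 1 ↔ 2 = 5
((x_2 → x_1) → x_2) ↔ (x_2 ↔ x_1) = 1 ↔ 5 = 2
(~(x_2 → x_2) → (x_2 ↔ x_2)) ↔ (((x_2 → x_1) → x_2) ↔ (x_2 ↔ x_1)) = 6 ↔ 2 = 2
~(x_1 → x_1) ↔ ((~(x_2 → x_2) → (x_2 ↔ x_2)) ↔ (((x_2 → x_1) → x_2) ↔ (x_2 ↔ x_1))) = 0 ↔ 2 = 4

4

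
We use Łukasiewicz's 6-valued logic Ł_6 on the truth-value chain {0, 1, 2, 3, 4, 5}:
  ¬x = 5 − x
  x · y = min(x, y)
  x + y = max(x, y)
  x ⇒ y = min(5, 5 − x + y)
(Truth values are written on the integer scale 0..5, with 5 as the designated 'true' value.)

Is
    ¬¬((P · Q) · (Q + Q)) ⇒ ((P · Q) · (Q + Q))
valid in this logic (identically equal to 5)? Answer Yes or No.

Yes

At P = 3, Q = 1, for instance:
P · Q = 3 · 1 = 1
Q + Q = 1 + 1 = 1
(P · Q) · (Q + Q) = 1 · 1 = 1
¬((P · Q) · (Q + Q)) = ¬1 = 4
¬¬((P · Q) · (Q + Q)) = ¬4 = 1
¬¬((P · Q) · (Q + Q)) ⇒ ((P · Q) · (Q + Q)) = 1 ⇒ 1 = 5
and checking the remaining 35 assignments likewise gives ≥ 5 in every case.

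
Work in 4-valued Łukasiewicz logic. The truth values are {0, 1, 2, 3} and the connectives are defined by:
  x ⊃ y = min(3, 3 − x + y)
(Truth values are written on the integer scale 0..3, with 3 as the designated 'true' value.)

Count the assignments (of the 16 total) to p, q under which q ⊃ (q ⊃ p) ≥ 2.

14

p = 0, q = 0 ↦ 3  ≥
p = 0, q = 1 ↦ 3  ≥
p = 0, q = 2 ↦ 2  ≥
p = 0, q = 3 ↦ 0  <
p = 1, q = 0 ↦ 3  ≥
p = 1, q = 1 ↦ 3  ≥
p = 1, q = 2 ↦ 3  ≥
p = 1, q = 3 ↦ 1  <
p = 2, q = 0 ↦ 3  ≥
p = 2, q = 1 ↦ 3  ≥
p = 2, q = 2 ↦ 3  ≥
p = 2, q = 3 ↦ 2  ≥
p = 3, q = 0 ↦ 3  ≥
p = 3, q = 1 ↦ 3  ≥
p = 3, q = 2 ↦ 3  ≥
p = 3, q = 3 ↦ 3  ≥
So 14 of the 16 assignments meet the threshold.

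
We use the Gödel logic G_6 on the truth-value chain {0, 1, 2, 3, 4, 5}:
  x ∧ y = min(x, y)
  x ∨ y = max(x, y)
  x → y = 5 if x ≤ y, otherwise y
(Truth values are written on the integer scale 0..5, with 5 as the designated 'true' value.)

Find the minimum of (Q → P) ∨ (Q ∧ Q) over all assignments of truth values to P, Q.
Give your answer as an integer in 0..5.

1

Take P = 0, Q = 1:
Q → P = 1 → 0 = 0
Q ∧ Q = 1 ∧ 1 = 1
(Q → P) ∨ (Q ∧ Q) = 0 ∨ 1 = 1
No assignment yields a value below 1, so this is the minimum.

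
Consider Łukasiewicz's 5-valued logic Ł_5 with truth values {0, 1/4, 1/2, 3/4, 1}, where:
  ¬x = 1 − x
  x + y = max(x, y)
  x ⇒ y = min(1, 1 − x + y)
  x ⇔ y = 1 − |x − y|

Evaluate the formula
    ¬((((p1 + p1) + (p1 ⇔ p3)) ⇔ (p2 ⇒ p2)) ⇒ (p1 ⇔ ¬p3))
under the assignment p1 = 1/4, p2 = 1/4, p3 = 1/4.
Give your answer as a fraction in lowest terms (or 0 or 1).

p1 + p1 = 1/4 + 1/4 = 1/4
p1 ⇔ p3 = 1/4 ⇔ 1/4 = 1
(p1 + p1) + (p1 ⇔ p3) = 1/4 + 1 = 1
p2 ⇒ p2 = 1/4 ⇒ 1/4 = 1
((p1 + p1) + (p1 ⇔ p3)) ⇔ (p2 ⇒ p2) = 1 ⇔ 1 = 1
¬p3 = ¬1/4 = 3/4
p1 ⇔ ¬p3 = 1/4 ⇔ 3/4 = 1/2
(((p1 + p1) + (p1 ⇔ p3)) ⇔ (p2 ⇒ p2)) ⇒ (p1 ⇔ ¬p3) = 1 ⇒ 1/2 = 1/2
¬((((p1 + p1) + (p1 ⇔ p3)) ⇔ (p2 ⇒ p2)) ⇒ (p1 ⇔ ¬p3)) = ¬1/2 = 1/2

1/2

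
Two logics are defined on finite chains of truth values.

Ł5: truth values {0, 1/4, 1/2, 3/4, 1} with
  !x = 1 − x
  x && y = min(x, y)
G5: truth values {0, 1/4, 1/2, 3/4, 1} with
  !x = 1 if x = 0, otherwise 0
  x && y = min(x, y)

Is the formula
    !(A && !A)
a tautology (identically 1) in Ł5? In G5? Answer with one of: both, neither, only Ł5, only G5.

only G5

In Ł5: at A = 1/4 the value is 3/4 — not a tautology.
In G5: every assignment gives 1 — tautology.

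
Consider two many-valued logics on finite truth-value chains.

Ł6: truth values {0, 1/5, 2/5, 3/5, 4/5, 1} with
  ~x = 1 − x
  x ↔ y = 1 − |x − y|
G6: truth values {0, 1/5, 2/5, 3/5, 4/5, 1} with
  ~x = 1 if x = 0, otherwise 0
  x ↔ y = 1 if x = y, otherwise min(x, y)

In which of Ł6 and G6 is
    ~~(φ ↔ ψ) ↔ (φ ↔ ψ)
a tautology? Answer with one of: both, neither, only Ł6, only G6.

In Ł6: every assignment gives 1 — tautology.
In G6: at φ = 1/5, ψ = 2/5 the value is 1/5 — not a tautology.

only Ł6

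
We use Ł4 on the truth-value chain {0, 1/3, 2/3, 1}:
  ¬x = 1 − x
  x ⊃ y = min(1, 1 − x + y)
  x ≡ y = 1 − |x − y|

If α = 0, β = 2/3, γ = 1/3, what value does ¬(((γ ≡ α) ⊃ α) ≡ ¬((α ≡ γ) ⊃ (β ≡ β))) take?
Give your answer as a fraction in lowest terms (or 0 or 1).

γ ≡ α = 1/3 ≡ 0 = 2/3
(γ ≡ α) ⊃ α = 2/3 ⊃ 0 = 1/3
α ≡ γ = 0 ≡ 1/3 = 2/3
β ≡ β = 2/3 ≡ 2/3 = 1
(α ≡ γ) ⊃ (β ≡ β) = 2/3 ⊃ 1 = 1
¬((α ≡ γ) ⊃ (β ≡ β)) = ¬1 = 0
((γ ≡ α) ⊃ α) ≡ ¬((α ≡ γ) ⊃ (β ≡ β)) = 1/3 ≡ 0 = 2/3
¬(((γ ≡ α) ⊃ α) ≡ ¬((α ≡ γ) ⊃ (β ≡ β))) = ¬2/3 = 1/3

1/3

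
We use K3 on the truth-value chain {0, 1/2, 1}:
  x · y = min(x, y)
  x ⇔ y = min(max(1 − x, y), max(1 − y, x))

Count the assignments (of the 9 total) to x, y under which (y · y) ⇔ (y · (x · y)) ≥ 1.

x = 0, y = 0 ↦ 1  ≥
x = 0, y = 1/2 ↦ 1/2  <
x = 0, y = 1 ↦ 0  <
x = 1/2, y = 0 ↦ 1  ≥
x = 1/2, y = 1/2 ↦ 1/2  <
x = 1/2, y = 1 ↦ 1/2  <
x = 1, y = 0 ↦ 1  ≥
x = 1, y = 1/2 ↦ 1/2  <
x = 1, y = 1 ↦ 1  ≥
So 4 of the 9 assignments meet the threshold.

4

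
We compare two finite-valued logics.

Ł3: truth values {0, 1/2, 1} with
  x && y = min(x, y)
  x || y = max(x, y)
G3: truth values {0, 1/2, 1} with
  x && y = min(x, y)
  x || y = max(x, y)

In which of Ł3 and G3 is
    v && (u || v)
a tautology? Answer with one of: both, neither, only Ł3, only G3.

neither

In Ł3: at u = 0, v = 0 the value is 0 — not a tautology.
In G3: at u = 0, v = 0 the value is 0 — not a tautology.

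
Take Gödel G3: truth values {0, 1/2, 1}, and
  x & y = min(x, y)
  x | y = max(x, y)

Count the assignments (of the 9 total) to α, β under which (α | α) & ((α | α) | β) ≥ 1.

3

α = 0, β = 0 ↦ 0  <
α = 0, β = 1/2 ↦ 0  <
α = 0, β = 1 ↦ 0  <
α = 1/2, β = 0 ↦ 1/2  <
α = 1/2, β = 1/2 ↦ 1/2  <
α = 1/2, β = 1 ↦ 1/2  <
α = 1, β = 0 ↦ 1  ≥
α = 1, β = 1/2 ↦ 1  ≥
α = 1, β = 1 ↦ 1  ≥
So 3 of the 9 assignments meet the threshold.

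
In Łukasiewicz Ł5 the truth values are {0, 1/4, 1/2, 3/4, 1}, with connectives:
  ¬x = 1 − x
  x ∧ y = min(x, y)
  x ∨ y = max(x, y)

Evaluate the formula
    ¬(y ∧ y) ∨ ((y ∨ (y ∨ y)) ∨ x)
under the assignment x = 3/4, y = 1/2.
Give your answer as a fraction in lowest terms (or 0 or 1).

y ∧ y = 1/2 ∧ 1/2 = 1/2
¬(y ∧ y) = ¬1/2 = 1/2
y ∨ y = 1/2 ∨ 1/2 = 1/2
y ∨ (y ∨ y) = 1/2 ∨ 1/2 = 1/2
(y ∨ (y ∨ y)) ∨ x = 1/2 ∨ 3/4 = 3/4
¬(y ∧ y) ∨ ((y ∨ (y ∨ y)) ∨ x) = 1/2 ∨ 3/4 = 3/4

3/4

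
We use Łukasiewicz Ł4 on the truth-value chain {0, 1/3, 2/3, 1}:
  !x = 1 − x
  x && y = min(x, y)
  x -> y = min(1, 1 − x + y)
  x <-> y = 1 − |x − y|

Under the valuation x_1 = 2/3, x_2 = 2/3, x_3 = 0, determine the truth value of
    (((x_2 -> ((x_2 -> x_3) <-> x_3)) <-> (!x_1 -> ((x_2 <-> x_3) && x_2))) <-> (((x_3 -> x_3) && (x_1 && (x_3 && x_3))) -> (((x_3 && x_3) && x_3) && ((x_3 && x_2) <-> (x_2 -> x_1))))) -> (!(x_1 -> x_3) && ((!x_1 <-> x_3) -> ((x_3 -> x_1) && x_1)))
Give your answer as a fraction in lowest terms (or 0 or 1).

x_2 -> x_3 = 2/3 -> 0 = 1/3
(x_2 -> x_3) <-> x_3 = 1/3 <-> 0 = 2/3
x_2 -> ((x_2 -> x_3) <-> x_3) = 2/3 -> 2/3 = 1
!x_1 = !2/3 = 1/3
x_2 <-> x_3 = 2/3 <-> 0 = 1/3
(x_2 <-> x_3) && x_2 = 1/3 && 2/3 = 1/3
!x_1 -> ((x_2 <-> x_3) && x_2) = 1/3 -> 1/3 = 1
(x_2 -> ((x_2 -> x_3) <-> x_3)) <-> (!x_1 -> ((x_2 <-> x_3) && x_2)) = 1 <-> 1 = 1
x_3 -> x_3 = 0 -> 0 = 1
x_3 && x_3 = 0 && 0 = 0
x_1 && (x_3 && x_3) = 2/3 && 0 = 0
(x_3 -> x_3) && (x_1 && (x_3 && x_3)) = 1 && 0 = 0
x_3 && x_3 = 0 && 0 = 0
(x_3 && x_3) && x_3 = 0 && 0 = 0
x_3 && x_2 = 0 && 2/3 = 0
x_2 -> x_1 = 2/3 -> 2/3 = 1
(x_3 && x_2) <-> (x_2 -> x_1) = 0 <-> 1 = 0
((x_3 && x_3) && x_3) && ((x_3 && x_2) <-> (x_2 -> x_1)) = 0 && 0 = 0
((x_3 -> x_3) && (x_1 && (x_3 && x_3))) -> (((x_3 && x_3) && x_3) && ((x_3 && x_2) <-> (x_2 -> x_1))) = 0 -> 0 = 1
((x_2 -> ((x_2 -> x_3) <-> x_3)) <-> (!x_1 -> ((x_2 <-> x_3) && x_2))) <-> (((x_3 -> x_3) && (x_1 && (x_3 && x_3))) -> (((x_3 && x_3) && x_3) && ((x_3 && x_2) <-> (x_2 -> x_1)))) = 1 <-> 1 = 1
x_1 -> x_3 = 2/3 -> 0 = 1/3
!(x_1 -> x_3) = !1/3 = 2/3
!x_1 = !2/3 = 1/3
!x_1 <-> x_3 = 1/3 <-> 0 = 2/3
x_3 -> x_1 = 0 -> 2/3 = 1
(x_3 -> x_1) && x_1 = 1 && 2/3 = 2/3
(!x_1 <-> x_3) -> ((x_3 -> x_1) && x_1) = 2/3 -> 2/3 = 1
!(x_1 -> x_3) && ((!x_1 <-> x_3) -> ((x_3 -> x_1) && x_1)) = 2/3 && 1 = 2/3
(((x_2 -> ((x_2 -> x_3) <-> x_3)) <-> (!x_1 -> ((x_2 <-> x_3) && x_2))) <-> (((x_3 -> x_3) && (x_1 && (x_3 && x_3))) -> (((x_3 && x_3) && x_3) && ((x_3 && x_2) <-> (x_2 -> x_1))))) -> (!(x_1 -> x_3) && ((!x_1 <-> x_3) -> ((x_3 -> x_1) && x_1))) = 1 -> 2/3 = 2/3

2/3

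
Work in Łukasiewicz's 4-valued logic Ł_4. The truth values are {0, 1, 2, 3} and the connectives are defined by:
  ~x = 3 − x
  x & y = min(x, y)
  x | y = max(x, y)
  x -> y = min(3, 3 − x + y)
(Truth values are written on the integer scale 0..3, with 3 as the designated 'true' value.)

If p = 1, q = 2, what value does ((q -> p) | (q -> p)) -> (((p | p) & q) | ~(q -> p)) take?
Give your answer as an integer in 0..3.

2

q -> p = 2 -> 1 = 2
q -> p = 2 -> 1 = 2
(q -> p) | (q -> p) = 2 | 2 = 2
p | p = 1 | 1 = 1
(p | p) & q = 1 & 2 = 1
q -> p = 2 -> 1 = 2
~(q -> p) = ~2 = 1
((p | p) & q) | ~(q -> p) = 1 | 1 = 1
((q -> p) | (q -> p)) -> (((p | p) & q) | ~(q -> p)) = 2 -> 1 = 2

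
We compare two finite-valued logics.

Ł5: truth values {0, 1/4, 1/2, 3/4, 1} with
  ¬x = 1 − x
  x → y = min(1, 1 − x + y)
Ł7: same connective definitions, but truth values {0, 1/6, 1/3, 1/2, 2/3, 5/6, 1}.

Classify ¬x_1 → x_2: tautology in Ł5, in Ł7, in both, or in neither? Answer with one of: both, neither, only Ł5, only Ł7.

neither

In Ł5: at x_1 = 0, x_2 = 0 the value is 0 — not a tautology.
In Ł7: at x_1 = 0, x_2 = 0 the value is 0 — not a tautology.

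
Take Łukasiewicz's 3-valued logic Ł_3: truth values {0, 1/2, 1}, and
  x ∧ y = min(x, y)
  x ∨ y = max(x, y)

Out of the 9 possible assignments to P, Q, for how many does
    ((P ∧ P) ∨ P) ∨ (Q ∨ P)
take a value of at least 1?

P = 0, Q = 0 ↦ 0  <
P = 0, Q = 1/2 ↦ 1/2  <
P = 0, Q = 1 ↦ 1  ≥
P = 1/2, Q = 0 ↦ 1/2  <
P = 1/2, Q = 1/2 ↦ 1/2  <
P = 1/2, Q = 1 ↦ 1  ≥
P = 1, Q = 0 ↦ 1  ≥
P = 1, Q = 1/2 ↦ 1  ≥
P = 1, Q = 1 ↦ 1  ≥
So 5 of the 9 assignments meet the threshold.

5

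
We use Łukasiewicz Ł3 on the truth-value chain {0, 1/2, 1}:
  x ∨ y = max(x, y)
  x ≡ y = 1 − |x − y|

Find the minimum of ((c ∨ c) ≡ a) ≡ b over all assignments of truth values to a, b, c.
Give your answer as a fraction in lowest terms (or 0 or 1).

Take a = 0, b = 0, c = 0:
c ∨ c = 0 ∨ 0 = 0
(c ∨ c) ≡ a = 0 ≡ 0 = 1
((c ∨ c) ≡ a) ≡ b = 1 ≡ 0 = 0
No assignment yields a value below 0, so this is the minimum.

0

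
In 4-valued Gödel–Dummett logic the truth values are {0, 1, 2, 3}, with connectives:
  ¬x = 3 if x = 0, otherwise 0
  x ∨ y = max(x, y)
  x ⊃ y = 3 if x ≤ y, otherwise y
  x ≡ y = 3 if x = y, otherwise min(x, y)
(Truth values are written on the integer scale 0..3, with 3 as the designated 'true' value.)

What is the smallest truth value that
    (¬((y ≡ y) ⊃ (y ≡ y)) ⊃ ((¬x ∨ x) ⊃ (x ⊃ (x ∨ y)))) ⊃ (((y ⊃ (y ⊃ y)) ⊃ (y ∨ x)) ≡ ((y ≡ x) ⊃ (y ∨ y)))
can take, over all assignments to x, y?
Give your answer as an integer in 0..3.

1

Take x = 0, y = 1:
y ≡ y = 1 ≡ 1 = 3
y ≡ y = 1 ≡ 1 = 3
(y ≡ y) ⊃ (y ≡ y) = 3 ⊃ 3 = 3
¬((y ≡ y) ⊃ (y ≡ y)) = ¬3 = 0
¬x = ¬0 = 3
¬x ∨ x = 3 ∨ 0 = 3
x ∨ y = 0 ∨ 1 = 1
x ⊃ (x ∨ y) = 0 ⊃ 1 = 3
(¬x ∨ x) ⊃ (x ⊃ (x ∨ y)) = 3 ⊃ 3 = 3
¬((y ≡ y) ⊃ (y ≡ y)) ⊃ ((¬x ∨ x) ⊃ (x ⊃ (x ∨ y))) = 0 ⊃ 3 = 3
y ⊃ y = 1 ⊃ 1 = 3
y ⊃ (y ⊃ y) = 1 ⊃ 3 = 3
y ∨ x = 1 ∨ 0 = 1
(y ⊃ (y ⊃ y)) ⊃ (y ∨ x) = 3 ⊃ 1 = 1
y ≡ x = 1 ≡ 0 = 0
y ∨ y = 1 ∨ 1 = 1
(y ≡ x) ⊃ (y ∨ y) = 0 ⊃ 1 = 3
((y ⊃ (y ⊃ y)) ⊃ (y ∨ x)) ≡ ((y ≡ x) ⊃ (y ∨ y)) = 1 ≡ 3 = 1
(¬((y ≡ y) ⊃ (y ≡ y)) ⊃ ((¬x ∨ x) ⊃ (x ⊃ (x ∨ y)))) ⊃ (((y ⊃ (y ⊃ y)) ⊃ (y ∨ x)) ≡ ((y ≡ x) ⊃ (y ∨ y))) = 3 ⊃ 1 = 1
No assignment yields a value below 1, so this is the minimum.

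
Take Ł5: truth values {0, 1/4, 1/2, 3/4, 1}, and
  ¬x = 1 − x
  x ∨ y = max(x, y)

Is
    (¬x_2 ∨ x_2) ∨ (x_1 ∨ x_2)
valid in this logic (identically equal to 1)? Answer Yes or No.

Counterexample: take x_1 = 0, x_2 = 1/4.
¬x_2 = ¬1/4 = 3/4
¬x_2 ∨ x_2 = 3/4 ∨ 1/4 = 3/4
x_1 ∨ x_2 = 0 ∨ 1/4 = 1/4
(¬x_2 ∨ x_2) ∨ (x_1 ∨ x_2) = 3/4 ∨ 1/4 = 3/4
This gives 3/4 ≠ 1.

No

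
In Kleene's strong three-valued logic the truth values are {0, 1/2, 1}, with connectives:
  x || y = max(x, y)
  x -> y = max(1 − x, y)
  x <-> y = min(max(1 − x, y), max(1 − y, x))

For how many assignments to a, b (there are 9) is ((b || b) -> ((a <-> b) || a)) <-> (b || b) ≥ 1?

1

a = 0, b = 0 ↦ 0  <
a = 0, b = 1/2 ↦ 1/2  <
a = 0, b = 1 ↦ 0  <
a = 1/2, b = 0 ↦ 0  <
a = 1/2, b = 1/2 ↦ 1/2  <
a = 1/2, b = 1 ↦ 1/2  <
a = 1, b = 0 ↦ 0  <
a = 1, b = 1/2 ↦ 1/2  <
a = 1, b = 1 ↦ 1  ≥
So 1 of the 9 assignments meets the threshold.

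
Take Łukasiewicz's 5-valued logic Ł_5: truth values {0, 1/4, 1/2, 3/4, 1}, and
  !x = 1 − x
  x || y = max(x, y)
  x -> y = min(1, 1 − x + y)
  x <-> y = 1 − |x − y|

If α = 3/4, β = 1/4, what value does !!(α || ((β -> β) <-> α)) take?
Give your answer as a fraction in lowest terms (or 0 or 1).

3/4

β -> β = 1/4 -> 1/4 = 1
(β -> β) <-> α = 1 <-> 3/4 = 3/4
α || ((β -> β) <-> α) = 3/4 || 3/4 = 3/4
!(α || ((β -> β) <-> α)) = !3/4 = 1/4
!!(α || ((β -> β) <-> α)) = !1/4 = 3/4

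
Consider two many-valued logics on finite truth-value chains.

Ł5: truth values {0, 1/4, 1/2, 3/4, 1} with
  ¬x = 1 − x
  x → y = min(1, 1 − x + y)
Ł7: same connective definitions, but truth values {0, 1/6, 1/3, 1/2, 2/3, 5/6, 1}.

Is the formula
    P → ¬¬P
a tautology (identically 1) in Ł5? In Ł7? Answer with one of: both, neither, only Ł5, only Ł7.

In Ł5: every assignment gives 1 — tautology.
In Ł7: every assignment gives 1 — tautology.

both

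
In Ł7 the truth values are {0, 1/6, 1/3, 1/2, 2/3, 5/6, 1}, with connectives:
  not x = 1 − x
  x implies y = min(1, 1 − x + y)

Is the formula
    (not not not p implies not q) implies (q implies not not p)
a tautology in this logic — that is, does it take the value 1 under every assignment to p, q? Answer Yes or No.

At p = 5/6, q = 2/3, for instance:
not p = not 5/6 = 1/6
not not p = not 1/6 = 5/6
not not not p = not 5/6 = 1/6
not q = not 2/3 = 1/3
not not not p implies not q = 1/6 implies 1/3 = 1
q implies not not p = 2/3 implies 5/6 = 1
(not not not p implies not q) implies (q implies not not p) = 1 implies 1 = 1
and checking the remaining 48 assignments likewise gives ≥ 1 in every case.

Yes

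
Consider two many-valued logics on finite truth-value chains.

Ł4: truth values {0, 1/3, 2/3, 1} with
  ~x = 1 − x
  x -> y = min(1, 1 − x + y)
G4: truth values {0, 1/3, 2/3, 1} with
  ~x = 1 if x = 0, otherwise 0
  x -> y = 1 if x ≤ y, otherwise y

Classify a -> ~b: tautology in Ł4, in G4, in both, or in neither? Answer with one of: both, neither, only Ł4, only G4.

In Ł4: at a = 1/3, b = 1 the value is 2/3 — not a tautology.
In G4: at a = 1/3, b = 1/3 the value is 0 — not a tautology.

neither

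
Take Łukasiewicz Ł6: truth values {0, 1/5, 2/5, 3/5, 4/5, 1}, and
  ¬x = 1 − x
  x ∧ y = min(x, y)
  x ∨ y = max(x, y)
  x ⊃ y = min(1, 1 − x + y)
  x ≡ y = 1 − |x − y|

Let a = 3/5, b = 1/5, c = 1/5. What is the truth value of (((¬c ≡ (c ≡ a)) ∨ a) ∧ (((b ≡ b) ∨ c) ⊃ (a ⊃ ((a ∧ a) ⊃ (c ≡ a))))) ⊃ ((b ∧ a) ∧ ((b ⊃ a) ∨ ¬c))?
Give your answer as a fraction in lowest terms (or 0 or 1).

2/5

¬c = ¬1/5 = 4/5
c ≡ a = 1/5 ≡ 3/5 = 3/5
¬c ≡ (c ≡ a) = 4/5 ≡ 3/5 = 4/5
(¬c ≡ (c ≡ a)) ∨ a = 4/5 ∨ 3/5 = 4/5
b ≡ b = 1/5 ≡ 1/5 = 1
(b ≡ b) ∨ c = 1 ∨ 1/5 = 1
a ∧ a = 3/5 ∧ 3/5 = 3/5
c ≡ a = 1/5 ≡ 3/5 = 3/5
(a ∧ a) ⊃ (c ≡ a) = 3/5 ⊃ 3/5 = 1
a ⊃ ((a ∧ a) ⊃ (c ≡ a)) = 3/5 ⊃ 1 = 1
((b ≡ b) ∨ c) ⊃ (a ⊃ ((a ∧ a) ⊃ (c ≡ a))) = 1 ⊃ 1 = 1
((¬c ≡ (c ≡ a)) ∨ a) ∧ (((b ≡ b) ∨ c) ⊃ (a ⊃ ((a ∧ a) ⊃ (c ≡ a)))) = 4/5 ∧ 1 = 4/5
b ∧ a = 1/5 ∧ 3/5 = 1/5
b ⊃ a = 1/5 ⊃ 3/5 = 1
¬c = ¬1/5 = 4/5
(b ⊃ a) ∨ ¬c = 1 ∨ 4/5 = 1
(b ∧ a) ∧ ((b ⊃ a) ∨ ¬c) = 1/5 ∧ 1 = 1/5
(((¬c ≡ (c ≡ a)) ∨ a) ∧ (((b ≡ b) ∨ c) ⊃ (a ⊃ ((a ∧ a) ⊃ (c ≡ a))))) ⊃ ((b ∧ a) ∧ ((b ⊃ a) ∨ ¬c)) = 4/5 ⊃ 1/5 = 2/5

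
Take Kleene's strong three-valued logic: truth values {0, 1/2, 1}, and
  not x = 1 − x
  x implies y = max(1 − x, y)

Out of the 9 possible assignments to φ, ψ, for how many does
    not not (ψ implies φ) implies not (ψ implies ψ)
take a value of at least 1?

φ = 0, ψ = 0 ↦ 0  <
φ = 0, ψ = 1/2 ↦ 1/2  <
φ = 0, ψ = 1 ↦ 1  ≥
φ = 1/2, ψ = 0 ↦ 0  <
φ = 1/2, ψ = 1/2 ↦ 1/2  <
φ = 1/2, ψ = 1 ↦ 1/2  <
φ = 1, ψ = 0 ↦ 0  <
φ = 1, ψ = 1/2 ↦ 1/2  <
φ = 1, ψ = 1 ↦ 0  <
So 1 of the 9 assignments meets the threshold.

1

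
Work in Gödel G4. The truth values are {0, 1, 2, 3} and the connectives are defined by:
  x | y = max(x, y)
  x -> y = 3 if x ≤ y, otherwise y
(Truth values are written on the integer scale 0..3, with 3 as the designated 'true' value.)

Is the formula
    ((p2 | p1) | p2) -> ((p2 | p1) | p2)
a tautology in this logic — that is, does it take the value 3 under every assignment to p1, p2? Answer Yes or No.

p1 = 0, p2 = 0 ↦ 3
p1 = 0, p2 = 1 ↦ 3
p1 = 0, p2 = 2 ↦ 3
p1 = 0, p2 = 3 ↦ 3
p1 = 1, p2 = 0 ↦ 3
p1 = 1, p2 = 1 ↦ 3
p1 = 1, p2 = 2 ↦ 3
p1 = 1, p2 = 3 ↦ 3
p1 = 2, p2 = 0 ↦ 3
p1 = 2, p2 = 1 ↦ 3
p1 = 2, p2 = 2 ↦ 3
p1 = 2, p2 = 3 ↦ 3
p1 = 3, p2 = 0 ↦ 3
p1 = 3, p2 = 1 ↦ 3
p1 = 3, p2 = 2 ↦ 3
p1 = 3, p2 = 3 ↦ 3
Every assignment gives a value ≥ 3.

Yes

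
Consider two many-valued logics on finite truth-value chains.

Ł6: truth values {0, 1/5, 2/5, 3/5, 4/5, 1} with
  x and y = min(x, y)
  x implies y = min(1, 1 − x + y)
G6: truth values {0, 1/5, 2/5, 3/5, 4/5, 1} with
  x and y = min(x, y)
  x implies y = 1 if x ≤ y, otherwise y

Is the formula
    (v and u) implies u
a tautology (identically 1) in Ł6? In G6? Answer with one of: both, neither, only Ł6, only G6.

both

In Ł6: every assignment gives 1 — tautology.
In G6: every assignment gives 1 — tautology.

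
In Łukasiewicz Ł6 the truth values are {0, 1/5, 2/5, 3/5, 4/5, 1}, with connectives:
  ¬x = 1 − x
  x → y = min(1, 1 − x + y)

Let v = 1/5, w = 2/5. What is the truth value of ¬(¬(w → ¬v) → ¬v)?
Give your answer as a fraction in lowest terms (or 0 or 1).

¬v = ¬1/5 = 4/5
w → ¬v = 2/5 → 4/5 = 1
¬(w → ¬v) = ¬1 = 0
¬v = ¬1/5 = 4/5
¬(w → ¬v) → ¬v = 0 → 4/5 = 1
¬(¬(w → ¬v) → ¬v) = ¬1 = 0

0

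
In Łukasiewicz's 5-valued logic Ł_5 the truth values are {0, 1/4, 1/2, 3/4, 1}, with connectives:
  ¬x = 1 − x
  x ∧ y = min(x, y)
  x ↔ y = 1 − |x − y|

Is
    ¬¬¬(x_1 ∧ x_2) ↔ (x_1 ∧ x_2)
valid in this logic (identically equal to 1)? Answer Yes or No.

Counterexample: take x_1 = 0, x_2 = 0.
x_1 ∧ x_2 = 0 ∧ 0 = 0
¬(x_1 ∧ x_2) = ¬0 = 1
¬¬(x_1 ∧ x_2) = ¬1 = 0
¬¬¬(x_1 ∧ x_2) = ¬0 = 1
¬¬¬(x_1 ∧ x_2) ↔ (x_1 ∧ x_2) = 1 ↔ 0 = 0
This gives 0 ≠ 1.

No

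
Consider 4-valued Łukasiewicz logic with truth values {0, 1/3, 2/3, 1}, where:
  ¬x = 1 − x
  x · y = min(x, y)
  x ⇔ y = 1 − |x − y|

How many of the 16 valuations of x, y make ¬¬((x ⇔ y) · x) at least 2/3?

x = 0, y = 0 ↦ 0  <
x = 0, y = 1/3 ↦ 0  <
x = 0, y = 2/3 ↦ 0  <
x = 0, y = 1 ↦ 0  <
x = 1/3, y = 0 ↦ 1/3  <
x = 1/3, y = 1/3 ↦ 1/3  <
x = 1/3, y = 2/3 ↦ 1/3  <
x = 1/3, y = 1 ↦ 1/3  <
x = 2/3, y = 0 ↦ 1/3  <
x = 2/3, y = 1/3 ↦ 2/3  ≥
x = 2/3, y = 2/3 ↦ 2/3  ≥
x = 2/3, y = 1 ↦ 2/3  ≥
x = 1, y = 0 ↦ 0  <
x = 1, y = 1/3 ↦ 1/3  <
x = 1, y = 2/3 ↦ 2/3  ≥
x = 1, y = 1 ↦ 1  ≥
So 5 of the 16 assignments meet the threshold.

5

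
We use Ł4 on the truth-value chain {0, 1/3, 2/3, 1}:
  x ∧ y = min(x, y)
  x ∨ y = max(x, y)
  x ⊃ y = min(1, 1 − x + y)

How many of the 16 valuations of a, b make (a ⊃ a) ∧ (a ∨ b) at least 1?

a = 0, b = 0 ↦ 0  <
a = 0, b = 1/3 ↦ 1/3  <
a = 0, b = 2/3 ↦ 2/3  <
a = 0, b = 1 ↦ 1  ≥
a = 1/3, b = 0 ↦ 1/3  <
a = 1/3, b = 1/3 ↦ 1/3  <
a = 1/3, b = 2/3 ↦ 2/3  <
a = 1/3, b = 1 ↦ 1  ≥
a = 2/3, b = 0 ↦ 2/3  <
a = 2/3, b = 1/3 ↦ 2/3  <
a = 2/3, b = 2/3 ↦ 2/3  <
a = 2/3, b = 1 ↦ 1  ≥
a = 1, b = 0 ↦ 1  ≥
a = 1, b = 1/3 ↦ 1  ≥
a = 1, b = 2/3 ↦ 1  ≥
a = 1, b = 1 ↦ 1  ≥
So 7 of the 16 assignments meet the threshold.

7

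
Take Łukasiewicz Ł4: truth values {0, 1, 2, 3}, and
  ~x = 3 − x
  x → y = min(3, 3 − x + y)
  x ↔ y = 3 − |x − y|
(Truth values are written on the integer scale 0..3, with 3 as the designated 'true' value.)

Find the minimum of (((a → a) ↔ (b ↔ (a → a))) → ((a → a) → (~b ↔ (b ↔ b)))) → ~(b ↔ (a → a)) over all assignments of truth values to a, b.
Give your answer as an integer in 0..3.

2

Take a = 0, b = 1:
a → a = 0 → 0 = 3
a → a = 0 → 0 = 3
b ↔ (a → a) = 1 ↔ 3 = 1
(a → a) ↔ (b ↔ (a → a)) = 3 ↔ 1 = 1
a → a = 0 → 0 = 3
~b = ~1 = 2
b ↔ b = 1 ↔ 1 = 3
~b ↔ (b ↔ b) = 2 ↔ 3 = 2
(a → a) → (~b ↔ (b ↔ b)) = 3 → 2 = 2
((a → a) ↔ (b ↔ (a → a))) → ((a → a) → (~b ↔ (b ↔ b))) = 1 → 2 = 3
a → a = 0 → 0 = 3
b ↔ (a → a) = 1 ↔ 3 = 1
~(b ↔ (a → a)) = ~1 = 2
(((a → a) ↔ (b ↔ (a → a))) → ((a → a) → (~b ↔ (b ↔ b)))) → ~(b ↔ (a → a)) = 3 → 2 = 2
No assignment yields a value below 2, so this is the minimum.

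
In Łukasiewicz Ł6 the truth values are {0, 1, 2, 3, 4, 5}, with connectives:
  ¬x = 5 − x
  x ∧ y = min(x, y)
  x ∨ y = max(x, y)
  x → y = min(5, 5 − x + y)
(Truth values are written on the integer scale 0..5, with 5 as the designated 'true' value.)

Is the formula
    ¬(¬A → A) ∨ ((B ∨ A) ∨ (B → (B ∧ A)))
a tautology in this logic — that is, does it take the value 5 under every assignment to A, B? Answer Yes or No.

Counterexample: take A = 1, B = 2.
¬A = ¬1 = 4
¬A → A = 4 → 1 = 2
¬(¬A → A) = ¬2 = 3
B ∨ A = 2 ∨ 1 = 2
B ∧ A = 2 ∧ 1 = 1
B → (B ∧ A) = 2 → 1 = 4
(B ∨ A) ∨ (B → (B ∧ A)) = 2 ∨ 4 = 4
¬(¬A → A) ∨ ((B ∨ A) ∨ (B → (B ∧ A))) = 3 ∨ 4 = 4
This gives 4 ≠ 5.

No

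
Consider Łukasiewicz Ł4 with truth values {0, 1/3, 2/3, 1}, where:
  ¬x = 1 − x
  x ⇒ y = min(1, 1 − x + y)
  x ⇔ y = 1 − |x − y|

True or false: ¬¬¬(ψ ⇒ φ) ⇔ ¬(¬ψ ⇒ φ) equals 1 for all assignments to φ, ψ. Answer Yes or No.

No

Counterexample: take φ = 0, ψ = 0.
ψ ⇒ φ = 0 ⇒ 0 = 1
¬(ψ ⇒ φ) = ¬1 = 0
¬¬(ψ ⇒ φ) = ¬0 = 1
¬¬¬(ψ ⇒ φ) = ¬1 = 0
¬ψ = ¬0 = 1
¬ψ ⇒ φ = 1 ⇒ 0 = 0
¬(¬ψ ⇒ φ) = ¬0 = 1
¬¬¬(ψ ⇒ φ) ⇔ ¬(¬ψ ⇒ φ) = 0 ⇔ 1 = 0
This gives 0 ≠ 1.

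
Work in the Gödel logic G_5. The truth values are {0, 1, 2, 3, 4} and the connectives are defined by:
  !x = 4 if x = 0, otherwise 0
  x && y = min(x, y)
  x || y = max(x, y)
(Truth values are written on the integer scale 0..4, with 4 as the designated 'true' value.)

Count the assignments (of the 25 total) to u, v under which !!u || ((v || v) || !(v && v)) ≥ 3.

value 4: 22 assignments (counts)
value 3: 1 assignment (counts)
value 2: 1 assignment
value 1: 1 assignment
So 23 of the 25 assignments meet the threshold.

23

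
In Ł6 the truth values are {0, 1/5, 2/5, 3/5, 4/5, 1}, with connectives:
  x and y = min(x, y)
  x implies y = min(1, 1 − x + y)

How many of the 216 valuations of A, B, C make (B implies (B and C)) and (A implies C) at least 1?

value 1: 91 assignments (counts)
value 4/5: 35 assignments
value 3/5: 32 assignments
value 2/5: 27 assignments
value 1/5: 20 assignments
value 0: 11 assignments
So 91 of the 216 assignments meet the threshold.

91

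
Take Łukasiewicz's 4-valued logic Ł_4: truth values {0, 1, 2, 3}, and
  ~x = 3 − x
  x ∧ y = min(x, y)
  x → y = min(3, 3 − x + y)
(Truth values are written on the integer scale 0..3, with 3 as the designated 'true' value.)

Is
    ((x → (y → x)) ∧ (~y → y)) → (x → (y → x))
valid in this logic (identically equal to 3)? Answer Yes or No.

x = 0, y = 0 ↦ 3
x = 0, y = 1 ↦ 3
x = 0, y = 2 ↦ 3
x = 0, y = 3 ↦ 3
x = 1, y = 0 ↦ 3
x = 1, y = 1 ↦ 3
x = 1, y = 2 ↦ 3
x = 1, y = 3 ↦ 3
x = 2, y = 0 ↦ 3
x = 2, y = 1 ↦ 3
x = 2, y = 2 ↦ 3
x = 2, y = 3 ↦ 3
x = 3, y = 0 ↦ 3
x = 3, y = 1 ↦ 3
x = 3, y = 2 ↦ 3
x = 3, y = 3 ↦ 3
Every assignment gives a value ≥ 3.

Yes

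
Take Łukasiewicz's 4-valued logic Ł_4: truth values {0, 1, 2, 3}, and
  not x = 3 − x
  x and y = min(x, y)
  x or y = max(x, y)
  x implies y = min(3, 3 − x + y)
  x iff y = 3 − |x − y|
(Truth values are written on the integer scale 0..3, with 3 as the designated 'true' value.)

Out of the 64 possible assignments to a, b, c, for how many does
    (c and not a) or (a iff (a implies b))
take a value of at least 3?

12

value 3: 12 assignments (counts)
value 2: 30 assignments
value 1: 14 assignments
value 0: 8 assignments
So 12 of the 64 assignments meet the threshold.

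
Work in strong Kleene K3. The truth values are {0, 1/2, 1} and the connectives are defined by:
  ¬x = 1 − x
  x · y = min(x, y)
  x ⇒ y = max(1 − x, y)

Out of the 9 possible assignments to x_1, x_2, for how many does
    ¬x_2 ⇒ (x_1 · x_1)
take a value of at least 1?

5

x_1 = 0, x_2 = 0 ↦ 0  <
x_1 = 0, x_2 = 1/2 ↦ 1/2  <
x_1 = 0, x_2 = 1 ↦ 1  ≥
x_1 = 1/2, x_2 = 0 ↦ 1/2  <
x_1 = 1/2, x_2 = 1/2 ↦ 1/2  <
x_1 = 1/2, x_2 = 1 ↦ 1  ≥
x_1 = 1, x_2 = 0 ↦ 1  ≥
x_1 = 1, x_2 = 1/2 ↦ 1  ≥
x_1 = 1, x_2 = 1 ↦ 1  ≥
So 5 of the 9 assignments meet the threshold.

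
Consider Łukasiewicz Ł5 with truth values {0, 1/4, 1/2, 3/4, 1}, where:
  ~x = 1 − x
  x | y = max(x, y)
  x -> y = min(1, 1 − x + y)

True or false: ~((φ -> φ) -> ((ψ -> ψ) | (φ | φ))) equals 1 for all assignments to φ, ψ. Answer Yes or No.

No

Counterexample: take φ = 0, ψ = 0.
φ -> φ = 0 -> 0 = 1
ψ -> ψ = 0 -> 0 = 1
φ | φ = 0 | 0 = 0
(ψ -> ψ) | (φ | φ) = 1 | 0 = 1
(φ -> φ) -> ((ψ -> ψ) | (φ | φ)) = 1 -> 1 = 1
~((φ -> φ) -> ((ψ -> ψ) | (φ | φ))) = ~1 = 0
This gives 0 ≠ 1.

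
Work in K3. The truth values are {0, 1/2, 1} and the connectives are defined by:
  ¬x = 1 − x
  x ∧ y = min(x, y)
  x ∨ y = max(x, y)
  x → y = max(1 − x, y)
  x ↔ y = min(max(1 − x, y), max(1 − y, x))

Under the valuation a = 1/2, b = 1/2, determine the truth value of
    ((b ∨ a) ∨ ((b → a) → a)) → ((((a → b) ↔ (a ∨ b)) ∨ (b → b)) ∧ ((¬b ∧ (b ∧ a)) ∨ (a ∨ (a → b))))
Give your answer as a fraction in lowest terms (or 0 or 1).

1/2

b ∨ a = 1/2 ∨ 1/2 = 1/2
b → a = 1/2 → 1/2 = 1/2
(b → a) → a = 1/2 → 1/2 = 1/2
(b ∨ a) ∨ ((b → a) → a) = 1/2 ∨ 1/2 = 1/2
a → b = 1/2 → 1/2 = 1/2
a ∨ b = 1/2 ∨ 1/2 = 1/2
(a → b) ↔ (a ∨ b) = 1/2 ↔ 1/2 = 1/2
b → b = 1/2 → 1/2 = 1/2
((a → b) ↔ (a ∨ b)) ∨ (b → b) = 1/2 ∨ 1/2 = 1/2
¬b = ¬1/2 = 1/2
b ∧ a = 1/2 ∧ 1/2 = 1/2
¬b ∧ (b ∧ a) = 1/2 ∧ 1/2 = 1/2
a → b = 1/2 → 1/2 = 1/2
a ∨ (a → b) = 1/2 ∨ 1/2 = 1/2
(¬b ∧ (b ∧ a)) ∨ (a ∨ (a → b)) = 1/2 ∨ 1/2 = 1/2
(((a → b) ↔ (a ∨ b)) ∨ (b → b)) ∧ ((¬b ∧ (b ∧ a)) ∨ (a ∨ (a → b))) = 1/2 ∧ 1/2 = 1/2
((b ∨ a) ∨ ((b → a) → a)) → ((((a → b) ↔ (a ∨ b)) ∨ (b → b)) ∧ ((¬b ∧ (b ∧ a)) ∨ (a ∨ (a → b)))) = 1/2 → 1/2 = 1/2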